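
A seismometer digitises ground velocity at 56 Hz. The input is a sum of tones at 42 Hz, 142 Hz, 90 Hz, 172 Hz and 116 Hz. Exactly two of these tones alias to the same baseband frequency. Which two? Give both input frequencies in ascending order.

116 Hz, 172 Hz

fs/2 = 28 Hz.
42 Hz > fs/2 = 28 Hz, folds to fs − 42 Hz = 14 Hz.
142 Hz mod fs = 30 Hz.
30 Hz > fs/2 = 28 Hz, folds to fs − 30 Hz = 26 Hz.
90 Hz mod fs = 34 Hz.
34 Hz > fs/2 = 28 Hz, folds to fs − 34 Hz = 22 Hz.
172 Hz mod fs = 4 Hz.
4 Hz ≤ fs/2 = 28 Hz, appears at 4 Hz.
116 Hz mod fs = 4 Hz.
4 Hz ≤ fs/2 = 28 Hz, appears at 4 Hz.
116 Hz and 172 Hz both map to 4 Hz.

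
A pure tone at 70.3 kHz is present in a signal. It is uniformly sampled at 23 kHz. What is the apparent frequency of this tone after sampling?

70.3 kHz mod fs = 1.3 kHz.
1.3 kHz ≤ fs/2 = 11.5 kHz, appears at 1.3 kHz.

1.3 kHz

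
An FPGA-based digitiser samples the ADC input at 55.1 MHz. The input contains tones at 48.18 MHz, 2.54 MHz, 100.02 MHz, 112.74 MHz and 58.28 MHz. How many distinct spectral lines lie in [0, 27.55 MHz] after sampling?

4

fs/2 = 27.55 MHz.
48.18 MHz > fs/2 = 27.55 MHz, folds to fs − 48.18 MHz = 6.92 MHz.
2.54 MHz ≤ fs/2 = 27.55 MHz, passes unchanged.
100.02 MHz mod fs = 44.92 MHz.
44.92 MHz > fs/2 = 27.55 MHz, folds to fs − 44.92 MHz = 10.18 MHz.
112.74 MHz mod fs = 2.54 MHz.
2.54 MHz ≤ fs/2 = 27.55 MHz, appears at 2.54 MHz.
58.28 MHz mod fs = 3.18 MHz.
3.18 MHz ≤ fs/2 = 27.55 MHz, appears at 3.18 MHz.
Distinct values: {2.54 MHz, 3.18 MHz, 6.92 MHz, 10.18 MHz} → 4.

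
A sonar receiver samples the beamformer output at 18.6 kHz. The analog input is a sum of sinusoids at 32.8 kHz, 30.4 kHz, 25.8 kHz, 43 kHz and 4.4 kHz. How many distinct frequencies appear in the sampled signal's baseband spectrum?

fs/2 = 9.3 kHz.
32.8 kHz mod fs = 14.2 kHz.
14.2 kHz > fs/2 = 9.3 kHz, folds to fs − 14.2 kHz = 4.4 kHz.
30.4 kHz mod fs = 11.8 kHz.
11.8 kHz > fs/2 = 9.3 kHz, folds to fs − 11.8 kHz = 6.8 kHz.
25.8 kHz mod fs = 7.2 kHz.
7.2 kHz ≤ fs/2 = 9.3 kHz, appears at 7.2 kHz.
43 kHz mod fs = 5.8 kHz.
5.8 kHz ≤ fs/2 = 9.3 kHz, appears at 5.8 kHz.
4.4 kHz ≤ fs/2 = 9.3 kHz, passes unchanged.
Distinct values: {4.4 kHz, 5.8 kHz, 6.8 kHz, 7.2 kHz} → 4.

4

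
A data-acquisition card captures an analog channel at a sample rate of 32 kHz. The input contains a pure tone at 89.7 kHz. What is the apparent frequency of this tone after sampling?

89.7 kHz mod fs = 25.7 kHz.
25.7 kHz > fs/2 = 16 kHz, folds to fs − 25.7 kHz = 6.3 kHz.

6.3 kHz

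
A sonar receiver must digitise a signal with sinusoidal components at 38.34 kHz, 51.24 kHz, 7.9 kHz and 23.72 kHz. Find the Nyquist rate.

Highest-frequency component: 51.24 kHz.
Nyquist rate = 2 × 51.24 kHz = 102.48 kHz.

102.48 kHz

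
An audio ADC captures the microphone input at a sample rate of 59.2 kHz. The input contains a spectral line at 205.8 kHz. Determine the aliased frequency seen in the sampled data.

28.2 kHz

205.8 kHz mod fs = 28.2 kHz.
28.2 kHz ≤ fs/2 = 29.6 kHz, appears at 28.2 kHz.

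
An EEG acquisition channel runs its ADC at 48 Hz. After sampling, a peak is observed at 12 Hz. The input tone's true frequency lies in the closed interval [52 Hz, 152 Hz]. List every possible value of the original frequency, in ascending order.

Frequencies that alias to 12 Hz are k·fs ± 12 Hz for integer k ≥ 0.
k=0: 12 Hz.
k=1: 36 Hz, 60 Hz.
k=2: 84 Hz, 108 Hz.
k=3: 132 Hz, 156 Hz.
k=4: 180 Hz, 204 Hz.
Within [52 Hz, 152 Hz]: 60 Hz, 84 Hz, 108 Hz, 132 Hz.

60 Hz, 84 Hz, 108 Hz, 132 Hz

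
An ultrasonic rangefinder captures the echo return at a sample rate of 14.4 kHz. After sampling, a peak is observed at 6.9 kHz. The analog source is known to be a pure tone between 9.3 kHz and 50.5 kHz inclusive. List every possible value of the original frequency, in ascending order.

Frequencies that alias to 6.9 kHz are k·fs ± 6.9 kHz for integer k ≥ 0.
k=0: 6.9 kHz.
k=1: 7.5 kHz, 21.3 kHz.
k=2: 21.9 kHz, 35.7 kHz.
k=3: 36.3 kHz, 50.1 kHz.
k=4: 50.7 kHz, 64.5 kHz.
Within [9.3 kHz, 50.5 kHz]: 21.3 kHz, 21.9 kHz, 35.7 kHz, 36.3 kHz, 50.1 kHz.

21.3 kHz, 21.9 kHz, 35.7 kHz, 36.3 kHz, 50.1 kHz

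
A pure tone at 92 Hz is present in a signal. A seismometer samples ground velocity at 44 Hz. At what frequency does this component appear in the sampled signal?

92 Hz mod fs = 4 Hz.
4 Hz ≤ fs/2 = 22 Hz, appears at 4 Hz.

4 Hz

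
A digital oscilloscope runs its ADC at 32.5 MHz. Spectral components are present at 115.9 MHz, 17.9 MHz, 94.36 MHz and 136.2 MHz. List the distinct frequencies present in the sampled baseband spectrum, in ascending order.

3.14 MHz, 6.2 MHz, 14.1 MHz, 14.6 MHz

fs/2 = 16.25 MHz.
115.9 MHz mod fs = 18.4 MHz.
18.4 MHz > fs/2 = 16.25 MHz, folds to fs − 18.4 MHz = 14.1 MHz.
17.9 MHz > fs/2 = 16.25 MHz, folds to fs − 17.9 MHz = 14.6 MHz.
94.36 MHz mod fs = 29.36 MHz.
29.36 MHz > fs/2 = 16.25 MHz, folds to fs − 29.36 MHz = 3.14 MHz.
136.2 MHz mod fs = 6.2 MHz.
6.2 MHz ≤ fs/2 = 16.25 MHz, appears at 6.2 MHz.
Distinct values: {3.14 MHz, 6.2 MHz, 14.1 MHz, 14.6 MHz}.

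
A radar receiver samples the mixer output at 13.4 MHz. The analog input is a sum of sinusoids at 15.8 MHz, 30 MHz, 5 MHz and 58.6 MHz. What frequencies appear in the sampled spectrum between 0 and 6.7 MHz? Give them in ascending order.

2.4 MHz, 3.2 MHz, 5 MHz

fs/2 = 6.7 MHz.
15.8 MHz mod fs = 2.4 MHz.
2.4 MHz ≤ fs/2 = 6.7 MHz, appears at 2.4 MHz.
30 MHz mod fs = 3.2 MHz.
3.2 MHz ≤ fs/2 = 6.7 MHz, appears at 3.2 MHz.
5 MHz ≤ fs/2 = 6.7 MHz, passes unchanged.
58.6 MHz mod fs = 5 MHz.
5 MHz ≤ fs/2 = 6.7 MHz, appears at 5 MHz.
Distinct values: {2.4 MHz, 3.2 MHz, 5 MHz}.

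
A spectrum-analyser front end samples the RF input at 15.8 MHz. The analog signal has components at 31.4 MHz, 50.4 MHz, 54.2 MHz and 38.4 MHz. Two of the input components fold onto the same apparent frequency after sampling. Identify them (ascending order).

fs/2 = 7.9 MHz.
31.4 MHz mod fs = 15.6 MHz.
15.6 MHz > fs/2 = 7.9 MHz, folds to fs − 15.6 MHz = 0.2 MHz.
50.4 MHz mod fs = 3 MHz.
3 MHz ≤ fs/2 = 7.9 MHz, appears at 3 MHz.
54.2 MHz mod fs = 6.8 MHz.
6.8 MHz ≤ fs/2 = 7.9 MHz, appears at 6.8 MHz.
38.4 MHz mod fs = 6.8 MHz.
6.8 MHz ≤ fs/2 = 7.9 MHz, appears at 6.8 MHz.
38.4 MHz and 54.2 MHz both map to 6.8 MHz.

38.4 MHz, 54.2 MHz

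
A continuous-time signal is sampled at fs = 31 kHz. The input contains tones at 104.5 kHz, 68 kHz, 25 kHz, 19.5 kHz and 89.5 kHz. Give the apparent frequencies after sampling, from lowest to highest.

3.5 kHz, 6 kHz, 11.5 kHz

fs/2 = 15.5 kHz.
104.5 kHz mod fs = 11.5 kHz.
11.5 kHz ≤ fs/2 = 15.5 kHz, appears at 11.5 kHz.
68 kHz mod fs = 6 kHz.
6 kHz ≤ fs/2 = 15.5 kHz, appears at 6 kHz.
25 kHz > fs/2 = 15.5 kHz, folds to fs − 25 kHz = 6 kHz.
19.5 kHz > fs/2 = 15.5 kHz, folds to fs − 19.5 kHz = 11.5 kHz.
89.5 kHz mod fs = 27.5 kHz.
27.5 kHz > fs/2 = 15.5 kHz, folds to fs − 27.5 kHz = 3.5 kHz.
Distinct values: {3.5 kHz, 6 kHz, 11.5 kHz}.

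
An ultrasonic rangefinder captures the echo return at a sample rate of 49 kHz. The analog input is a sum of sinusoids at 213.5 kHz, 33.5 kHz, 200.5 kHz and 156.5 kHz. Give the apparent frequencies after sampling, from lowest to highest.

fs/2 = 24.5 kHz.
213.5 kHz mod fs = 17.5 kHz.
17.5 kHz ≤ fs/2 = 24.5 kHz, appears at 17.5 kHz.
33.5 kHz > fs/2 = 24.5 kHz, folds to fs − 33.5 kHz = 15.5 kHz.
200.5 kHz mod fs = 4.5 kHz.
4.5 kHz ≤ fs/2 = 24.5 kHz, appears at 4.5 kHz.
156.5 kHz mod fs = 9.5 kHz.
9.5 kHz ≤ fs/2 = 24.5 kHz, appears at 9.5 kHz.
Distinct values: {4.5 kHz, 9.5 kHz, 15.5 kHz, 17.5 kHz}.

4.5 kHz, 9.5 kHz, 15.5 kHz, 17.5 kHz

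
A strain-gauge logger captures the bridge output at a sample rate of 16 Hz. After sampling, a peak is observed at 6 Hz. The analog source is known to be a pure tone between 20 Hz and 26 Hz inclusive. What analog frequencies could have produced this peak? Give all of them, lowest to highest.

Frequencies that alias to 6 Hz are k·fs ± 6 Hz for integer k ≥ 0.
k=0: 6 Hz.
k=1: 10 Hz, 22 Hz.
k=2: 26 Hz, 38 Hz.
k=3: 42 Hz, 54 Hz.
Within [20 Hz, 26 Hz]: 22 Hz, 26 Hz.

22 Hz, 26 Hz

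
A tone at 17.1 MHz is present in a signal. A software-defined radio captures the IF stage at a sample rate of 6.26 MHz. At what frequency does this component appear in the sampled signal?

1.68 MHz

17.1 MHz mod fs = 4.58 MHz.
4.58 MHz > fs/2 = 3.13 MHz, folds to fs − 4.58 MHz = 1.68 MHz.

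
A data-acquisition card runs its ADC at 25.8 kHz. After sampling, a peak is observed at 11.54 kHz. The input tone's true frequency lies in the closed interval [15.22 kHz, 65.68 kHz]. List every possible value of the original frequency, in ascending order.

37.34 kHz, 40.06 kHz, 63.14 kHz

Frequencies that alias to 11.54 kHz are k·fs ± 11.54 kHz for integer k ≥ 0.
k=0: 11.54 kHz.
k=1: 14.26 kHz, 37.34 kHz.
k=2: 40.06 kHz, 63.14 kHz.
k=3: 65.86 kHz, 88.94 kHz.
Within [15.22 kHz, 65.68 kHz]: 37.34 kHz, 40.06 kHz, 63.14 kHz.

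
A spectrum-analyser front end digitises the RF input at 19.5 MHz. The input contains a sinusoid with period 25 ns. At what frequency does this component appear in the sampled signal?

1 MHz

T = 25 ns → f = 1/T = 40 MHz.
40 MHz mod fs = 1 MHz.
1 MHz ≤ fs/2 = 9.75 MHz, appears at 1 MHz.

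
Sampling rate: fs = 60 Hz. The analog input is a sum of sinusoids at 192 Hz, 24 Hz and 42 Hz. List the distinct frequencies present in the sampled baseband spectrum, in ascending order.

fs/2 = 30 Hz.
192 Hz mod fs = 12 Hz.
12 Hz ≤ fs/2 = 30 Hz, appears at 12 Hz.
24 Hz ≤ fs/2 = 30 Hz, passes unchanged.
42 Hz > fs/2 = 30 Hz, folds to fs − 42 Hz = 18 Hz.
Distinct values: {12 Hz, 18 Hz, 24 Hz}.

12 Hz, 18 Hz, 24 Hz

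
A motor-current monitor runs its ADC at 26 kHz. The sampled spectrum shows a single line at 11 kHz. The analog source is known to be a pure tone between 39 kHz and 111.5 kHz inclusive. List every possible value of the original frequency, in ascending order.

Frequencies that alias to 11 kHz are k·fs ± 11 kHz for integer k ≥ 0.
k=0: 11 kHz.
k=1: 15 kHz, 37 kHz.
k=2: 41 kHz, 63 kHz.
k=3: 67 kHz, 89 kHz.
k=4: 93 kHz, 115 kHz.
k=5: 119 kHz, 141 kHz.
Within [39 kHz, 111.5 kHz]: 41 kHz, 63 kHz, 67 kHz, 89 kHz, 93 kHz.

41 kHz, 63 kHz, 67 kHz, 89 kHz, 93 kHz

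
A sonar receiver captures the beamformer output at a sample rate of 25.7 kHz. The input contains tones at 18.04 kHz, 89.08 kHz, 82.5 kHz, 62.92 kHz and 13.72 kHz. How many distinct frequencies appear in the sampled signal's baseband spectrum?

fs/2 = 12.85 kHz.
18.04 kHz > fs/2 = 12.85 kHz, folds to fs − 18.04 kHz = 7.66 kHz.
89.08 kHz mod fs = 11.98 kHz.
11.98 kHz ≤ fs/2 = 12.85 kHz, appears at 11.98 kHz.
82.5 kHz mod fs = 5.4 kHz.
5.4 kHz ≤ fs/2 = 12.85 kHz, appears at 5.4 kHz.
62.92 kHz mod fs = 11.52 kHz.
11.52 kHz ≤ fs/2 = 12.85 kHz, appears at 11.52 kHz.
13.72 kHz > fs/2 = 12.85 kHz, folds to fs − 13.72 kHz = 11.98 kHz.
Distinct values: {5.4 kHz, 7.66 kHz, 11.52 kHz, 11.98 kHz} → 4.

4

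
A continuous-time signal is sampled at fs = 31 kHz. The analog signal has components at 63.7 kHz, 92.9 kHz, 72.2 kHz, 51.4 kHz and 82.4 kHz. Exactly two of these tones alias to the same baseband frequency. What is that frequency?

fs/2 = 15.5 kHz.
63.7 kHz mod fs = 1.7 kHz.
1.7 kHz ≤ fs/2 = 15.5 kHz, appears at 1.7 kHz.
92.9 kHz mod fs = 30.9 kHz.
30.9 kHz > fs/2 = 15.5 kHz, folds to fs − 30.9 kHz = 0.1 kHz.
72.2 kHz mod fs = 10.2 kHz.
10.2 kHz ≤ fs/2 = 15.5 kHz, appears at 10.2 kHz.
51.4 kHz mod fs = 20.4 kHz.
20.4 kHz > fs/2 = 15.5 kHz, folds to fs − 20.4 kHz = 10.6 kHz.
82.4 kHz mod fs = 20.4 kHz.
20.4 kHz > fs/2 = 15.5 kHz, folds to fs − 20.4 kHz = 10.6 kHz.
51.4 kHz and 82.4 kHz both map to 10.6 kHz.

10.6 kHz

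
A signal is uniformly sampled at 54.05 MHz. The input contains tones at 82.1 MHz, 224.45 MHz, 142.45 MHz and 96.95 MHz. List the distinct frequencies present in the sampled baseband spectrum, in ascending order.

8.25 MHz, 11.15 MHz, 19.7 MHz, 26 MHz

fs/2 = 27.025 MHz.
82.1 MHz mod fs = 28.05 MHz.
28.05 MHz > fs/2 = 27.025 MHz, folds to fs − 28.05 MHz = 26 MHz.
224.45 MHz mod fs = 8.25 MHz.
8.25 MHz ≤ fs/2 = 27.025 MHz, appears at 8.25 MHz.
142.45 MHz mod fs = 34.35 MHz.
34.35 MHz > fs/2 = 27.025 MHz, folds to fs − 34.35 MHz = 19.7 MHz.
96.95 MHz mod fs = 42.9 MHz.
42.9 MHz > fs/2 = 27.025 MHz, folds to fs − 42.9 MHz = 11.15 MHz.
Distinct values: {8.25 MHz, 11.15 MHz, 19.7 MHz, 26 MHz}.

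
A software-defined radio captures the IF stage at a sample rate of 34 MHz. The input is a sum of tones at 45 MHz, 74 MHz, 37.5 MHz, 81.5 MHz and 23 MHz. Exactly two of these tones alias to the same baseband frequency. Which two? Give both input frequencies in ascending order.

23 MHz, 45 MHz

fs/2 = 17 MHz.
45 MHz mod fs = 11 MHz.
11 MHz ≤ fs/2 = 17 MHz, appears at 11 MHz.
74 MHz mod fs = 6 MHz.
6 MHz ≤ fs/2 = 17 MHz, appears at 6 MHz.
37.5 MHz mod fs = 3.5 MHz.
3.5 MHz ≤ fs/2 = 17 MHz, appears at 3.5 MHz.
81.5 MHz mod fs = 13.5 MHz.
13.5 MHz ≤ fs/2 = 17 MHz, appears at 13.5 MHz.
23 MHz > fs/2 = 17 MHz, folds to fs − 23 MHz = 11 MHz.
23 MHz and 45 MHz both map to 11 MHz.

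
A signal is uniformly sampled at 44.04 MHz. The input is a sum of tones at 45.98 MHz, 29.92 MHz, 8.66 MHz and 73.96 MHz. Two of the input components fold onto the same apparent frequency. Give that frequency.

14.12 MHz

fs/2 = 22.02 MHz.
45.98 MHz mod fs = 1.94 MHz.
1.94 MHz ≤ fs/2 = 22.02 MHz, appears at 1.94 MHz.
29.92 MHz > fs/2 = 22.02 MHz, folds to fs − 29.92 MHz = 14.12 MHz.
8.66 MHz ≤ fs/2 = 22.02 MHz, passes unchanged.
73.96 MHz mod fs = 29.92 MHz.
29.92 MHz > fs/2 = 22.02 MHz, folds to fs − 29.92 MHz = 14.12 MHz.
29.92 MHz and 73.96 MHz both map to 14.12 MHz.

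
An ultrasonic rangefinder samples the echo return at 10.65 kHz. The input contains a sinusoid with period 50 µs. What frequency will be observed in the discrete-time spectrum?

1.3 kHz

T = 50 µs → f = 1/T = 20 kHz.
20 kHz mod fs = 9.35 kHz.
9.35 kHz > fs/2 = 5.325 kHz, folds to fs − 9.35 kHz = 1.3 kHz.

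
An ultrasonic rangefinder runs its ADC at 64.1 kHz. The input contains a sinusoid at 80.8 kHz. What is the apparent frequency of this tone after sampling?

16.7 kHz

80.8 kHz mod fs = 16.7 kHz.
16.7 kHz ≤ fs/2 = 32.05 kHz, appears at 16.7 kHz.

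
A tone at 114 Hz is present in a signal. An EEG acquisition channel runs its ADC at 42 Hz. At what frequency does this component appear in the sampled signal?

114 Hz mod fs = 30 Hz.
30 Hz > fs/2 = 21 Hz, folds to fs − 30 Hz = 12 Hz.

12 Hz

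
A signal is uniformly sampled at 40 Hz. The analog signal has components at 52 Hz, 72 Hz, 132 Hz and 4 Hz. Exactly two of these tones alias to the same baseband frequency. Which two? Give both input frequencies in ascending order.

52 Hz, 132 Hz

fs/2 = 20 Hz.
52 Hz mod fs = 12 Hz.
12 Hz ≤ fs/2 = 20 Hz, appears at 12 Hz.
72 Hz mod fs = 32 Hz.
32 Hz > fs/2 = 20 Hz, folds to fs − 32 Hz = 8 Hz.
132 Hz mod fs = 12 Hz.
12 Hz ≤ fs/2 = 20 Hz, appears at 12 Hz.
4 Hz ≤ fs/2 = 20 Hz, passes unchanged.
52 Hz and 132 Hz both map to 12 Hz.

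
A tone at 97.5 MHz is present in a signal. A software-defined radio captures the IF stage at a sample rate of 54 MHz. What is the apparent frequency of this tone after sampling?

97.5 MHz mod fs = 43.5 MHz.
43.5 MHz > fs/2 = 27 MHz, folds to fs − 43.5 MHz = 10.5 MHz.

10.5 MHz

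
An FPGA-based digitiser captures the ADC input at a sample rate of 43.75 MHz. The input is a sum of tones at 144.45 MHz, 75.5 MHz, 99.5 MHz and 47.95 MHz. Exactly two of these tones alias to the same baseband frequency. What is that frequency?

12 MHz

fs/2 = 21.875 MHz.
144.45 MHz mod fs = 13.2 MHz.
13.2 MHz ≤ fs/2 = 21.875 MHz, appears at 13.2 MHz.
75.5 MHz mod fs = 31.75 MHz.
31.75 MHz > fs/2 = 21.875 MHz, folds to fs − 31.75 MHz = 12 MHz.
99.5 MHz mod fs = 12 MHz.
12 MHz ≤ fs/2 = 21.875 MHz, appears at 12 MHz.
47.95 MHz mod fs = 4.2 MHz.
4.2 MHz ≤ fs/2 = 21.875 MHz, appears at 4.2 MHz.
75.5 MHz and 99.5 MHz both map to 12 MHz.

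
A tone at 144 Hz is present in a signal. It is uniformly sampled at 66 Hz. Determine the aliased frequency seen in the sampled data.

12 Hz

144 Hz mod fs = 12 Hz.
12 Hz ≤ fs/2 = 33 Hz, appears at 12 Hz.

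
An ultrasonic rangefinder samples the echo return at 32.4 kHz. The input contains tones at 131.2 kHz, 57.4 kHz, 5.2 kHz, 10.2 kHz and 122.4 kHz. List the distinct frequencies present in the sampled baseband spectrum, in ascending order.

fs/2 = 16.2 kHz.
131.2 kHz mod fs = 1.6 kHz.
1.6 kHz ≤ fs/2 = 16.2 kHz, appears at 1.6 kHz.
57.4 kHz mod fs = 25 kHz.
25 kHz > fs/2 = 16.2 kHz, folds to fs − 25 kHz = 7.4 kHz.
5.2 kHz ≤ fs/2 = 16.2 kHz, passes unchanged.
10.2 kHz ≤ fs/2 = 16.2 kHz, passes unchanged.
122.4 kHz mod fs = 25.2 kHz.
25.2 kHz > fs/2 = 16.2 kHz, folds to fs − 25.2 kHz = 7.2 kHz.
Distinct values: {1.6 kHz, 5.2 kHz, 7.2 kHz, 7.4 kHz, 10.2 kHz}.

1.6 kHz, 5.2 kHz, 7.2 kHz, 7.4 kHz, 10.2 kHz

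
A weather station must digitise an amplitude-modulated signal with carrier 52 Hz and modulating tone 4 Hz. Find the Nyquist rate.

AM sidebands sit at fc ± fm = 48 Hz and 56 Hz.
Highest-frequency component: 56 Hz.
Nyquist rate = 2 × 56 Hz = 112 Hz.

112 Hz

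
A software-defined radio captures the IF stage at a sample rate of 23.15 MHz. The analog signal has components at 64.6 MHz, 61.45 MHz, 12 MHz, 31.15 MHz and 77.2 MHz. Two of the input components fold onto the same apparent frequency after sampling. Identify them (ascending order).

fs/2 = 11.575 MHz.
64.6 MHz mod fs = 18.3 MHz.
18.3 MHz > fs/2 = 11.575 MHz, folds to fs − 18.3 MHz = 4.85 MHz.
61.45 MHz mod fs = 15.15 MHz.
15.15 MHz > fs/2 = 11.575 MHz, folds to fs − 15.15 MHz = 8 MHz.
12 MHz > fs/2 = 11.575 MHz, folds to fs − 12 MHz = 11.15 MHz.
31.15 MHz mod fs = 8 MHz.
8 MHz ≤ fs/2 = 11.575 MHz, appears at 8 MHz.
77.2 MHz mod fs = 7.75 MHz.
7.75 MHz ≤ fs/2 = 11.575 MHz, appears at 7.75 MHz.
31.15 MHz and 61.45 MHz both map to 8 MHz.

31.15 MHz, 61.45 MHz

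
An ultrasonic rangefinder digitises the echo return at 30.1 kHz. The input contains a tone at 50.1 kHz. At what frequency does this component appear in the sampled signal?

10.1 kHz

50.1 kHz mod fs = 20 kHz.
20 kHz > fs/2 = 15.05 kHz, folds to fs − 20 kHz = 10.1 kHz.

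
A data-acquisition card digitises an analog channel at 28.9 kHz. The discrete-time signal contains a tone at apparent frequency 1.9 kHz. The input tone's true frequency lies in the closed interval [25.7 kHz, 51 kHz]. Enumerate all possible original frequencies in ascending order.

Frequencies that alias to 1.9 kHz are k·fs ± 1.9 kHz for integer k ≥ 0.
k=0: 1.9 kHz.
k=1: 27 kHz, 30.8 kHz.
k=2: 55.9 kHz, 59.7 kHz.
Within [25.7 kHz, 51 kHz]: 27 kHz, 30.8 kHz.

27 kHz, 30.8 kHz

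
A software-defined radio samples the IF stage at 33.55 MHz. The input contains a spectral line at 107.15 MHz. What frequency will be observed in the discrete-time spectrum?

6.5 MHz

107.15 MHz mod fs = 6.5 MHz.
6.5 MHz ≤ fs/2 = 16.775 MHz, appears at 6.5 MHz.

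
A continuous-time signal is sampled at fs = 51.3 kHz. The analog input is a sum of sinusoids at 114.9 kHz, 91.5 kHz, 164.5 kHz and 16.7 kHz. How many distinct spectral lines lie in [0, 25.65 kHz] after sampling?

4

fs/2 = 25.65 kHz.
114.9 kHz mod fs = 12.3 kHz.
12.3 kHz ≤ fs/2 = 25.65 kHz, appears at 12.3 kHz.
91.5 kHz mod fs = 40.2 kHz.
40.2 kHz > fs/2 = 25.65 kHz, folds to fs − 40.2 kHz = 11.1 kHz.
164.5 kHz mod fs = 10.6 kHz.
10.6 kHz ≤ fs/2 = 25.65 kHz, appears at 10.6 kHz.
16.7 kHz ≤ fs/2 = 25.65 kHz, passes unchanged.
Distinct values: {10.6 kHz, 11.1 kHz, 12.3 kHz, 16.7 kHz} → 4.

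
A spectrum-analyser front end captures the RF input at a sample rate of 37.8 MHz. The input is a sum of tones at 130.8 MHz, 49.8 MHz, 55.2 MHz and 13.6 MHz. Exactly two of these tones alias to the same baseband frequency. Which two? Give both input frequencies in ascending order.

55.2 MHz, 130.8 MHz

fs/2 = 18.9 MHz.
130.8 MHz mod fs = 17.4 MHz.
17.4 MHz ≤ fs/2 = 18.9 MHz, appears at 17.4 MHz.
49.8 MHz mod fs = 12 MHz.
12 MHz ≤ fs/2 = 18.9 MHz, appears at 12 MHz.
55.2 MHz mod fs = 17.4 MHz.
17.4 MHz ≤ fs/2 = 18.9 MHz, appears at 17.4 MHz.
13.6 MHz ≤ fs/2 = 18.9 MHz, passes unchanged.
55.2 MHz and 130.8 MHz both map to 17.4 MHz.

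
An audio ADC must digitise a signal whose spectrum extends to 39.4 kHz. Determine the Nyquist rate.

78.8 kHz

Nyquist rate = 2 × 39.4 kHz = 78.8 kHz.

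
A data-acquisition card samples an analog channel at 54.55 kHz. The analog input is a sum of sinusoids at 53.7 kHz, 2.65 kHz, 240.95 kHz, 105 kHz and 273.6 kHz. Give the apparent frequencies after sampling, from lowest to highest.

fs/2 = 27.275 kHz.
53.7 kHz > fs/2 = 27.275 kHz, folds to fs − 53.7 kHz = 0.85 kHz.
2.65 kHz ≤ fs/2 = 27.275 kHz, passes unchanged.
240.95 kHz mod fs = 22.75 kHz.
22.75 kHz ≤ fs/2 = 27.275 kHz, appears at 22.75 kHz.
105 kHz mod fs = 50.45 kHz.
50.45 kHz > fs/2 = 27.275 kHz, folds to fs − 50.45 kHz = 4.1 kHz.
273.6 kHz mod fs = 0.85 kHz.
0.85 kHz ≤ fs/2 = 27.275 kHz, appears at 0.85 kHz.
Distinct values: {0.85 kHz, 2.65 kHz, 4.1 kHz, 22.75 kHz}.

0.85 kHz, 2.65 kHz, 4.1 kHz, 22.75 kHz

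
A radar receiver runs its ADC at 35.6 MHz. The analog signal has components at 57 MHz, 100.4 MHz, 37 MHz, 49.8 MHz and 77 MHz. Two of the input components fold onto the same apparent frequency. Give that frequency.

fs/2 = 17.8 MHz.
57 MHz mod fs = 21.4 MHz.
21.4 MHz > fs/2 = 17.8 MHz, folds to fs − 21.4 MHz = 14.2 MHz.
100.4 MHz mod fs = 29.2 MHz.
29.2 MHz > fs/2 = 17.8 MHz, folds to fs − 29.2 MHz = 6.4 MHz.
37 MHz mod fs = 1.4 MHz.
1.4 MHz ≤ fs/2 = 17.8 MHz, appears at 1.4 MHz.
49.8 MHz mod fs = 14.2 MHz.
14.2 MHz ≤ fs/2 = 17.8 MHz, appears at 14.2 MHz.
77 MHz mod fs = 5.8 MHz.
5.8 MHz ≤ fs/2 = 17.8 MHz, appears at 5.8 MHz.
49.8 MHz and 57 MHz both map to 14.2 MHz.

14.2 MHz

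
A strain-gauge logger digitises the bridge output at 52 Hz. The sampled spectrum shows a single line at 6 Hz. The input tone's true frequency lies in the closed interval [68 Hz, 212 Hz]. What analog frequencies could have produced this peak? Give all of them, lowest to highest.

Frequencies that alias to 6 Hz are k·fs ± 6 Hz for integer k ≥ 0.
k=0: 6 Hz.
k=1: 46 Hz, 58 Hz.
k=2: 98 Hz, 110 Hz.
k=3: 150 Hz, 162 Hz.
k=4: 202 Hz, 214 Hz.
k=5: 254 Hz, 266 Hz.
Within [68 Hz, 212 Hz]: 98 Hz, 110 Hz, 150 Hz, 162 Hz, 202 Hz.

98 Hz, 110 Hz, 150 Hz, 162 Hz, 202 Hz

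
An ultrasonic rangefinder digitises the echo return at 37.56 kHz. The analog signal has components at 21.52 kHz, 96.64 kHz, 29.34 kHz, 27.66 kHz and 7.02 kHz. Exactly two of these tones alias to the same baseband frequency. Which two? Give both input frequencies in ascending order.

fs/2 = 18.78 kHz.
21.52 kHz > fs/2 = 18.78 kHz, folds to fs − 21.52 kHz = 16.04 kHz.
96.64 kHz mod fs = 21.52 kHz.
21.52 kHz > fs/2 = 18.78 kHz, folds to fs − 21.52 kHz = 16.04 kHz.
29.34 kHz > fs/2 = 18.78 kHz, folds to fs − 29.34 kHz = 8.22 kHz.
27.66 kHz > fs/2 = 18.78 kHz, folds to fs − 27.66 kHz = 9.9 kHz.
7.02 kHz ≤ fs/2 = 18.78 kHz, passes unchanged.
21.52 kHz and 96.64 kHz both map to 16.04 kHz.

21.52 kHz, 96.64 kHz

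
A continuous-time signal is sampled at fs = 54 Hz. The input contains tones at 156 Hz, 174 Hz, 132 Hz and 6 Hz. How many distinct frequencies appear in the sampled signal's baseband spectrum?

fs/2 = 27 Hz.
156 Hz mod fs = 48 Hz.
48 Hz > fs/2 = 27 Hz, folds to fs − 48 Hz = 6 Hz.
174 Hz mod fs = 12 Hz.
12 Hz ≤ fs/2 = 27 Hz, appears at 12 Hz.
132 Hz mod fs = 24 Hz.
24 Hz ≤ fs/2 = 27 Hz, appears at 24 Hz.
6 Hz ≤ fs/2 = 27 Hz, passes unchanged.
Distinct values: {6 Hz, 12 Hz, 24 Hz} → 3.

3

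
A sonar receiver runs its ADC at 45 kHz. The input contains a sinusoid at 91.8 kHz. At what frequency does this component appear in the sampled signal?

1.8 kHz

91.8 kHz mod fs = 1.8 kHz.
1.8 kHz ≤ fs/2 = 22.5 kHz, appears at 1.8 kHz.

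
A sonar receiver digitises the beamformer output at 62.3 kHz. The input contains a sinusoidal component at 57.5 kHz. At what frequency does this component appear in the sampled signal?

4.8 kHz

57.5 kHz > fs/2 = 31.15 kHz, folds to fs − 57.5 kHz = 4.8 kHz.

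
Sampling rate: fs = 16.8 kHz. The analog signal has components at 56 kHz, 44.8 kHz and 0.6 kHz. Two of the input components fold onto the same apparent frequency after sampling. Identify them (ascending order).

44.8 kHz, 56 kHz

fs/2 = 8.4 kHz.
56 kHz mod fs = 5.6 kHz.
5.6 kHz ≤ fs/2 = 8.4 kHz, appears at 5.6 kHz.
44.8 kHz mod fs = 11.2 kHz.
11.2 kHz > fs/2 = 8.4 kHz, folds to fs − 11.2 kHz = 5.6 kHz.
0.6 kHz ≤ fs/2 = 8.4 kHz, passes unchanged.
44.8 kHz and 56 kHz both map to 5.6 kHz.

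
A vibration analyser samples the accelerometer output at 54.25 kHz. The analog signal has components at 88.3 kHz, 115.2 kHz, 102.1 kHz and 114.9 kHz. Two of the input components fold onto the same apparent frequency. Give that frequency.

fs/2 = 27.125 kHz.
88.3 kHz mod fs = 34.05 kHz.
34.05 kHz > fs/2 = 27.125 kHz, folds to fs − 34.05 kHz = 20.2 kHz.
115.2 kHz mod fs = 6.7 kHz.
6.7 kHz ≤ fs/2 = 27.125 kHz, appears at 6.7 kHz.
102.1 kHz mod fs = 47.85 kHz.
47.85 kHz > fs/2 = 27.125 kHz, folds to fs − 47.85 kHz = 6.4 kHz.
114.9 kHz mod fs = 6.4 kHz.
6.4 kHz ≤ fs/2 = 27.125 kHz, appears at 6.4 kHz.
102.1 kHz and 114.9 kHz both map to 6.4 kHz.

6.4 kHz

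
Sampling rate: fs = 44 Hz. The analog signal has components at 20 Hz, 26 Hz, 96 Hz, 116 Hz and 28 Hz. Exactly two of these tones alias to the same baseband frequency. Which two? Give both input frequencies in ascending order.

28 Hz, 116 Hz

fs/2 = 22 Hz.
20 Hz ≤ fs/2 = 22 Hz, passes unchanged.
26 Hz > fs/2 = 22 Hz, folds to fs − 26 Hz = 18 Hz.
96 Hz mod fs = 8 Hz.
8 Hz ≤ fs/2 = 22 Hz, appears at 8 Hz.
116 Hz mod fs = 28 Hz.
28 Hz > fs/2 = 22 Hz, folds to fs − 28 Hz = 16 Hz.
28 Hz > fs/2 = 22 Hz, folds to fs − 28 Hz = 16 Hz.
28 Hz and 116 Hz both map to 16 Hz.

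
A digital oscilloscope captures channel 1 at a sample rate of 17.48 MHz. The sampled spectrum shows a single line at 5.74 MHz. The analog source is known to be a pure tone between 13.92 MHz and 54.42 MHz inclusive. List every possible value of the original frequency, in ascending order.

23.22 MHz, 29.22 MHz, 40.7 MHz, 46.7 MHz

Frequencies that alias to 5.74 MHz are k·fs ± 5.74 MHz for integer k ≥ 0.
k=0: 5.74 MHz.
k=1: 11.74 MHz, 23.22 MHz.
k=2: 29.22 MHz, 40.7 MHz.
k=3: 46.7 MHz, 58.18 MHz.
k=4: 64.18 MHz, 75.66 MHz.
Within [13.92 MHz, 54.42 MHz]: 23.22 MHz, 29.22 MHz, 40.7 MHz, 46.7 MHz.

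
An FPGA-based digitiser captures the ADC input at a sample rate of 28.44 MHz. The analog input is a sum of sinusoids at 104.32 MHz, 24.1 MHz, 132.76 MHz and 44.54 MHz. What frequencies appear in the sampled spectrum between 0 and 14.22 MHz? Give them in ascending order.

fs/2 = 14.22 MHz.
104.32 MHz mod fs = 19 MHz.
19 MHz > fs/2 = 14.22 MHz, folds to fs − 19 MHz = 9.44 MHz.
24.1 MHz > fs/2 = 14.22 MHz, folds to fs − 24.1 MHz = 4.34 MHz.
132.76 MHz mod fs = 19 MHz.
19 MHz > fs/2 = 14.22 MHz, folds to fs − 19 MHz = 9.44 MHz.
44.54 MHz mod fs = 16.1 MHz.
16.1 MHz > fs/2 = 14.22 MHz, folds to fs − 16.1 MHz = 12.34 MHz.
Distinct values: {4.34 MHz, 9.44 MHz, 12.34 MHz}.

4.34 MHz, 9.44 MHz, 12.34 MHz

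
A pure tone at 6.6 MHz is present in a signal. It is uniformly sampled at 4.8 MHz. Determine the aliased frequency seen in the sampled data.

6.6 MHz mod fs = 1.8 MHz.
1.8 MHz ≤ fs/2 = 2.4 MHz, appears at 1.8 MHz.

1.8 MHz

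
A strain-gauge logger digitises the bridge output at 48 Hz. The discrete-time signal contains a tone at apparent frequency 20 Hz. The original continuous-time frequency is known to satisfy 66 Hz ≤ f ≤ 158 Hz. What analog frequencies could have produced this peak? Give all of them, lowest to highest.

Frequencies that alias to 20 Hz are k·fs ± 20 Hz for integer k ≥ 0.
k=0: 20 Hz.
k=1: 28 Hz, 68 Hz.
k=2: 76 Hz, 116 Hz.
k=3: 124 Hz, 164 Hz.
k=4: 172 Hz, 212 Hz.
Within [66 Hz, 158 Hz]: 68 Hz, 76 Hz, 116 Hz, 124 Hz.

68 Hz, 76 Hz, 116 Hz, 124 Hz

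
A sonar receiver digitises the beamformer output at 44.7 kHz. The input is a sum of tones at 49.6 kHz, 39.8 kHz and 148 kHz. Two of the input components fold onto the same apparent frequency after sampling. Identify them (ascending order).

fs/2 = 22.35 kHz.
49.6 kHz mod fs = 4.9 kHz.
4.9 kHz ≤ fs/2 = 22.35 kHz, appears at 4.9 kHz.
39.8 kHz > fs/2 = 22.35 kHz, folds to fs − 39.8 kHz = 4.9 kHz.
148 kHz mod fs = 13.9 kHz.
13.9 kHz ≤ fs/2 = 22.35 kHz, appears at 13.9 kHz.
39.8 kHz and 49.6 kHz both map to 4.9 kHz.

39.8 kHz, 49.6 kHz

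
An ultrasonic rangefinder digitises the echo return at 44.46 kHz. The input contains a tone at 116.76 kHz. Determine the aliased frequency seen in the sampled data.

116.76 kHz mod fs = 27.84 kHz.
27.84 kHz > fs/2 = 22.23 kHz, folds to fs − 27.84 kHz = 16.62 kHz.

16.62 kHz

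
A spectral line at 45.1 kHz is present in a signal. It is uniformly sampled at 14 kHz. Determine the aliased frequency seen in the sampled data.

45.1 kHz mod fs = 3.1 kHz.
3.1 kHz ≤ fs/2 = 7 kHz, appears at 3.1 kHz.

3.1 kHz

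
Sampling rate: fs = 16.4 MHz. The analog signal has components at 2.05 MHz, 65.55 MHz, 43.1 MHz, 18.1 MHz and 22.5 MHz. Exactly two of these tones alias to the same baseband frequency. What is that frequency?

6.1 MHz

fs/2 = 8.2 MHz.
2.05 MHz ≤ fs/2 = 8.2 MHz, passes unchanged.
65.55 MHz mod fs = 16.35 MHz.
16.35 MHz > fs/2 = 8.2 MHz, folds to fs − 16.35 MHz = 0.05 MHz.
43.1 MHz mod fs = 10.3 MHz.
10.3 MHz > fs/2 = 8.2 MHz, folds to fs − 10.3 MHz = 6.1 MHz.
18.1 MHz mod fs = 1.7 MHz.
1.7 MHz ≤ fs/2 = 8.2 MHz, appears at 1.7 MHz.
22.5 MHz mod fs = 6.1 MHz.
6.1 MHz ≤ fs/2 = 8.2 MHz, appears at 6.1 MHz.
22.5 MHz and 43.1 MHz both map to 6.1 MHz.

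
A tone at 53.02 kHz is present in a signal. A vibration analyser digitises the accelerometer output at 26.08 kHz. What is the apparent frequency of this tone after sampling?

0.86 kHz

53.02 kHz mod fs = 0.86 kHz.
0.86 kHz ≤ fs/2 = 13.04 kHz, appears at 0.86 kHz.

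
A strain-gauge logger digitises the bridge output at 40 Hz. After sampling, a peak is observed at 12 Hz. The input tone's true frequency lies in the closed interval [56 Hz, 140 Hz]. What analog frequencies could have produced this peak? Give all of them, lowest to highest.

68 Hz, 92 Hz, 108 Hz, 132 Hz

Frequencies that alias to 12 Hz are k·fs ± 12 Hz for integer k ≥ 0.
k=0: 12 Hz.
k=1: 28 Hz, 52 Hz.
k=2: 68 Hz, 92 Hz.
k=3: 108 Hz, 132 Hz.
k=4: 148 Hz, 172 Hz.
Within [56 Hz, 140 Hz]: 68 Hz, 92 Hz, 108 Hz, 132 Hz.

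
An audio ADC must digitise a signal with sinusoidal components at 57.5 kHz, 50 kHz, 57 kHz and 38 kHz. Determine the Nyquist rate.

115 kHz

Highest-frequency component: 57.5 kHz.
Nyquist rate = 2 × 57.5 kHz = 115 kHz.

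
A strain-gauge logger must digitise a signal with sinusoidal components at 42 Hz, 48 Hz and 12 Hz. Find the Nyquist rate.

96 Hz

Highest-frequency component: 48 Hz.
Nyquist rate = 2 × 48 Hz = 96 Hz.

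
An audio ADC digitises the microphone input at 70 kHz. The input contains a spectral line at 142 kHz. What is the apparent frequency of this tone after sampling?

2 kHz

142 kHz mod fs = 2 kHz.
2 kHz ≤ fs/2 = 35 kHz, appears at 2 kHz.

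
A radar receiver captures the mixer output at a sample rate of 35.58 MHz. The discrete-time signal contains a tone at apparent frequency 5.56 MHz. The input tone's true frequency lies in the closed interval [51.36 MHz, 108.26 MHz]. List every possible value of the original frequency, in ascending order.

Frequencies that alias to 5.56 MHz are k·fs ± 5.56 MHz for integer k ≥ 0.
k=0: 5.56 MHz.
k=1: 30.02 MHz, 41.14 MHz.
k=2: 65.6 MHz, 76.72 MHz.
k=3: 101.18 MHz, 112.3 MHz.
k=4: 136.76 MHz, 147.88 MHz.
Within [51.36 MHz, 108.26 MHz]: 65.6 MHz, 76.72 MHz, 101.18 MHz.

65.6 MHz, 76.72 MHz, 101.18 MHz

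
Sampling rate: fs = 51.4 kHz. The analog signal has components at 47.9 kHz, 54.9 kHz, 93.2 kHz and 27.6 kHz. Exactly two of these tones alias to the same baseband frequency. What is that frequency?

3.5 kHz

fs/2 = 25.7 kHz.
47.9 kHz > fs/2 = 25.7 kHz, folds to fs − 47.9 kHz = 3.5 kHz.
54.9 kHz mod fs = 3.5 kHz.
3.5 kHz ≤ fs/2 = 25.7 kHz, appears at 3.5 kHz.
93.2 kHz mod fs = 41.8 kHz.
41.8 kHz > fs/2 = 25.7 kHz, folds to fs − 41.8 kHz = 9.6 kHz.
27.6 kHz > fs/2 = 25.7 kHz, folds to fs − 27.6 kHz = 23.8 kHz.
47.9 kHz and 54.9 kHz both map to 3.5 kHz.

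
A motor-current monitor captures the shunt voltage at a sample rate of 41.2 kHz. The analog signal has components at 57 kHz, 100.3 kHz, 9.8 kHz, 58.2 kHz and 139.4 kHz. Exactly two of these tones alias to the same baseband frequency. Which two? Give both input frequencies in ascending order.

57 kHz, 139.4 kHz

fs/2 = 20.6 kHz.
57 kHz mod fs = 15.8 kHz.
15.8 kHz ≤ fs/2 = 20.6 kHz, appears at 15.8 kHz.
100.3 kHz mod fs = 17.9 kHz.
17.9 kHz ≤ fs/2 = 20.6 kHz, appears at 17.9 kHz.
9.8 kHz ≤ fs/2 = 20.6 kHz, passes unchanged.
58.2 kHz mod fs = 17 kHz.
17 kHz ≤ fs/2 = 20.6 kHz, appears at 17 kHz.
139.4 kHz mod fs = 15.8 kHz.
15.8 kHz ≤ fs/2 = 20.6 kHz, appears at 15.8 kHz.
57 kHz and 139.4 kHz both map to 15.8 kHz.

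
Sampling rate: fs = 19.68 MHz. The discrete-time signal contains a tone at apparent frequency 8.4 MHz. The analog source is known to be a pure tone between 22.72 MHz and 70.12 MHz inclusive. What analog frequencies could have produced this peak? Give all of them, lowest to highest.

28.08 MHz, 30.96 MHz, 47.76 MHz, 50.64 MHz, 67.44 MHz

Frequencies that alias to 8.4 MHz are k·fs ± 8.4 MHz for integer k ≥ 0.
k=0: 8.4 MHz.
k=1: 11.28 MHz, 28.08 MHz.
k=2: 30.96 MHz, 47.76 MHz.
k=3: 50.64 MHz, 67.44 MHz.
k=4: 70.32 MHz, 87.12 MHz.
Within [22.72 MHz, 70.12 MHz]: 28.08 MHz, 30.96 MHz, 47.76 MHz, 50.64 MHz, 67.44 MHz.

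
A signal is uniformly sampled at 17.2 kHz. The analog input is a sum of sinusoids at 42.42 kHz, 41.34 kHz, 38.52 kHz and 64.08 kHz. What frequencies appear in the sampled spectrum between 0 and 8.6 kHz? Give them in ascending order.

4.12 kHz, 4.72 kHz, 6.94 kHz, 8.02 kHz

fs/2 = 8.6 kHz.
42.42 kHz mod fs = 8.02 kHz.
8.02 kHz ≤ fs/2 = 8.6 kHz, appears at 8.02 kHz.
41.34 kHz mod fs = 6.94 kHz.
6.94 kHz ≤ fs/2 = 8.6 kHz, appears at 6.94 kHz.
38.52 kHz mod fs = 4.12 kHz.
4.12 kHz ≤ fs/2 = 8.6 kHz, appears at 4.12 kHz.
64.08 kHz mod fs = 12.48 kHz.
12.48 kHz > fs/2 = 8.6 kHz, folds to fs − 12.48 kHz = 4.72 kHz.
Distinct values: {4.12 kHz, 4.72 kHz, 6.94 kHz, 8.02 kHz}.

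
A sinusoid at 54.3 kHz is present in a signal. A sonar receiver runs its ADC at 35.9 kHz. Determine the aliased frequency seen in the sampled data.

54.3 kHz mod fs = 18.4 kHz.
18.4 kHz > fs/2 = 17.95 kHz, folds to fs − 18.4 kHz = 17.5 kHz.

17.5 kHz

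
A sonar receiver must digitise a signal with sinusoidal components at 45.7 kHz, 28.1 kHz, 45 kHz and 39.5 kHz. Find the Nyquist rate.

Highest-frequency component: 45.7 kHz.
Nyquist rate = 2 × 45.7 kHz = 91.4 kHz.

91.4 kHz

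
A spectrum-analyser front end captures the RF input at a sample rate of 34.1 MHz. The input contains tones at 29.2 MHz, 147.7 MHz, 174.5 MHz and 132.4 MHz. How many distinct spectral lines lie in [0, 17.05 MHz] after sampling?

fs/2 = 17.05 MHz.
29.2 MHz > fs/2 = 17.05 MHz, folds to fs − 29.2 MHz = 4.9 MHz.
147.7 MHz mod fs = 11.3 MHz.
11.3 MHz ≤ fs/2 = 17.05 MHz, appears at 11.3 MHz.
174.5 MHz mod fs = 4 MHz.
4 MHz ≤ fs/2 = 17.05 MHz, appears at 4 MHz.
132.4 MHz mod fs = 30.1 MHz.
30.1 MHz > fs/2 = 17.05 MHz, folds to fs − 30.1 MHz = 4 MHz.
Distinct values: {4 MHz, 4.9 MHz, 11.3 MHz} → 3.

3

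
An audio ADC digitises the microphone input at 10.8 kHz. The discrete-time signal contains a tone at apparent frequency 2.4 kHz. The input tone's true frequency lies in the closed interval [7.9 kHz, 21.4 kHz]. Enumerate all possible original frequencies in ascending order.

8.4 kHz, 13.2 kHz, 19.2 kHz

Frequencies that alias to 2.4 kHz are k·fs ± 2.4 kHz for integer k ≥ 0.
k=0: 2.4 kHz.
k=1: 8.4 kHz, 13.2 kHz.
k=2: 19.2 kHz, 24 kHz.
k=3: 30 kHz, 34.8 kHz.
Within [7.9 kHz, 21.4 kHz]: 8.4 kHz, 13.2 kHz, 19.2 kHz.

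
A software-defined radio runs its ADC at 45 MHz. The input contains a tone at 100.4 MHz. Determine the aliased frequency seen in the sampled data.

10.4 MHz

100.4 MHz mod fs = 10.4 MHz.
10.4 MHz ≤ fs/2 = 22.5 MHz, appears at 10.4 MHz.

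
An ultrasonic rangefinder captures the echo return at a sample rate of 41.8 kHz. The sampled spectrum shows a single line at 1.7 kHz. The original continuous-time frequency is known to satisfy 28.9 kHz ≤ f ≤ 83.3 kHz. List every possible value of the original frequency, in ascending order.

Frequencies that alias to 1.7 kHz are k·fs ± 1.7 kHz for integer k ≥ 0.
k=0: 1.7 kHz.
k=1: 40.1 kHz, 43.5 kHz.
k=2: 81.9 kHz, 85.3 kHz.
k=3: 123.7 kHz, 127.1 kHz.
Within [28.9 kHz, 83.3 kHz]: 40.1 kHz, 43.5 kHz, 81.9 kHz.

40.1 kHz, 43.5 kHz, 81.9 kHz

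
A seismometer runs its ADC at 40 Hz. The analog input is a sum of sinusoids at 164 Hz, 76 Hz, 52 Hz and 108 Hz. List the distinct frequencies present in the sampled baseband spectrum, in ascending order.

4 Hz, 12 Hz

fs/2 = 20 Hz.
164 Hz mod fs = 4 Hz.
4 Hz ≤ fs/2 = 20 Hz, appears at 4 Hz.
76 Hz mod fs = 36 Hz.
36 Hz > fs/2 = 20 Hz, folds to fs − 36 Hz = 4 Hz.
52 Hz mod fs = 12 Hz.
12 Hz ≤ fs/2 = 20 Hz, appears at 12 Hz.
108 Hz mod fs = 28 Hz.
28 Hz > fs/2 = 20 Hz, folds to fs − 28 Hz = 12 Hz.
Distinct values: {4 Hz, 12 Hz}.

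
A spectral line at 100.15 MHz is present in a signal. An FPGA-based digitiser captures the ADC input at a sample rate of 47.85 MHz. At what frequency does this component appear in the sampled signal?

100.15 MHz mod fs = 4.45 MHz.
4.45 MHz ≤ fs/2 = 23.925 MHz, appears at 4.45 MHz.

4.45 MHz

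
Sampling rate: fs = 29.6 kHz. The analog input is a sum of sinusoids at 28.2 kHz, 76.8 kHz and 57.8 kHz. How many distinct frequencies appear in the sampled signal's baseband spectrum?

2

fs/2 = 14.8 kHz.
28.2 kHz > fs/2 = 14.8 kHz, folds to fs − 28.2 kHz = 1.4 kHz.
76.8 kHz mod fs = 17.6 kHz.
17.6 kHz > fs/2 = 14.8 kHz, folds to fs − 17.6 kHz = 12 kHz.
57.8 kHz mod fs = 28.2 kHz.
28.2 kHz > fs/2 = 14.8 kHz, folds to fs − 28.2 kHz = 1.4 kHz.
Distinct values: {1.4 kHz, 12 kHz} → 2.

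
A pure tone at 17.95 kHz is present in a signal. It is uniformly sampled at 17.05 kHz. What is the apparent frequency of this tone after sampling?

17.95 kHz mod fs = 0.9 kHz.
0.9 kHz ≤ fs/2 = 8.525 kHz, appears at 0.9 kHz.

0.9 kHz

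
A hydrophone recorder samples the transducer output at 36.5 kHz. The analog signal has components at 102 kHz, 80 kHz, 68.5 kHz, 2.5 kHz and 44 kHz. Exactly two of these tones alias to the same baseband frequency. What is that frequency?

fs/2 = 18.25 kHz.
102 kHz mod fs = 29 kHz.
29 kHz > fs/2 = 18.25 kHz, folds to fs − 29 kHz = 7.5 kHz.
80 kHz mod fs = 7 kHz.
7 kHz ≤ fs/2 = 18.25 kHz, appears at 7 kHz.
68.5 kHz mod fs = 32 kHz.
32 kHz > fs/2 = 18.25 kHz, folds to fs − 32 kHz = 4.5 kHz.
2.5 kHz ≤ fs/2 = 18.25 kHz, passes unchanged.
44 kHz mod fs = 7.5 kHz.
7.5 kHz ≤ fs/2 = 18.25 kHz, appears at 7.5 kHz.
44 kHz and 102 kHz both map to 7.5 kHz.

7.5 kHz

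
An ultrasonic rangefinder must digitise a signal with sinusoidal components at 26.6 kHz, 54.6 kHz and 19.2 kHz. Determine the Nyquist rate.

109.2 kHz

Highest-frequency component: 54.6 kHz.
Nyquist rate = 2 × 54.6 kHz = 109.2 kHz.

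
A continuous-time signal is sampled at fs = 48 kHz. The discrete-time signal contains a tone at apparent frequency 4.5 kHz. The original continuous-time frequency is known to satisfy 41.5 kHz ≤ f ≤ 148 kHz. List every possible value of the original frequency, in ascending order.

43.5 kHz, 52.5 kHz, 91.5 kHz, 100.5 kHz, 139.5 kHz

Frequencies that alias to 4.5 kHz are k·fs ± 4.5 kHz for integer k ≥ 0.
k=0: 4.5 kHz.
k=1: 43.5 kHz, 52.5 kHz.
k=2: 91.5 kHz, 100.5 kHz.
k=3: 139.5 kHz, 148.5 kHz.
k=4: 187.5 kHz, 196.5 kHz.
Within [41.5 kHz, 148 kHz]: 43.5 kHz, 52.5 kHz, 91.5 kHz, 100.5 kHz, 139.5 kHz.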